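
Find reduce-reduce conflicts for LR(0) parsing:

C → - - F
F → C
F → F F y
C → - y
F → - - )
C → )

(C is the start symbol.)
Yes — I12: [C → ) .] vs [F → - - ) .]

A reduce-reduce conflict occurs when an LR(0) state has two complete items [A → α .] and [B → β .] — both call for a reduction, and with no lookahead the parser cannot choose between them.

Augment with C' → C and build the canonical LR(0) collection (I0 = CLOSURE({[C' → . C]}), then GOTO on every symbol after a dot until no new states appear). It has 13 states:
  I0: { [C → . )], [C → . - - F], [C → . - y], [C' → . C] }  — shift
  I1: { [C → ) .] }  — reduce
  I2: { [C → - . - F], [C → - . y] }  — shift
  I3: { [C' → C .] }  — accept
  I4: { [C → - - . F], [C → . )], [C → . - - F], [C → . - y], [F → . - - )], [F → . C], [F → . F F y] }  — shift
  I5: { [C → - y .] }  — reduce
  I6: { [C → - . - F], [C → - . y], [F → - . - )] }  — shift
  I7: { [F → C .] }  — reduce
  I8: { [C → - - F .], [C → . )], [C → . - - F], [C → . - y], [F → . - - )], [F → . C], [F → . F F y], [F → F . F y] }  — shift, reduce
  I9: { [C → . )], [C → . - - F], [C → . - y], [F → . - - )], [F → . C], [F → . F F y], [F → F . F y], [F → F F . y] }  — shift
  I10: { [F → F F y .] }  — reduce
  I11: { [C → - - . F], [C → . )], [C → . - - F], [C → . - y], [F → - - . )], [F → . - - )], [F → . C], [F → . F F y] }  — shift
  I12: { [C → ) .], [F → - - ) .] }  — 2 reduces

I12 contains complete items [C → ) .], [F → - - ) .] — reduce-reduce conflict.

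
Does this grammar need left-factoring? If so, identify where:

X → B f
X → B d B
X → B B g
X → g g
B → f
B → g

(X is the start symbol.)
Yes, X has productions with common prefix 'B'

Left-factoring is needed when two productions for the same non-terminal
share a common prefix on the right-hand side.

Productions for X:
  X → B f
  X → B d B
  X → B B g
  X → g g
Productions for B:
  B → f
  B → g

Found common prefix 'B' in productions for X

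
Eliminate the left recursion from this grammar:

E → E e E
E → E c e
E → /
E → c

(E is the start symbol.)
E → / E'
E → c E'
E' → e E E'
E' → c e E'
E' → ε

E is directly left-recursive. The standard transformation for
  A → A α₁ | ... | A α_m | β₁ | ... | β_n
is
  A  → β₁ A' | ... | β_n A'
  A' → α₁ A' | ... | α_m A' | ε

E → / becomes E → / E'
E → c becomes E → c E'
E → E e E becomes E' → e E E'
E → E c e becomes E' → c e E'
Add E' → ε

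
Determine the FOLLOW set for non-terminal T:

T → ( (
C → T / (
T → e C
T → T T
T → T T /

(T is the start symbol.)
To compute FOLLOW(T), find every occurrence of T on a right-hand side N → α T β: add FIRST(β) \ {ε}, and if β is empty or nullable also add FOLLOW(N). Iterate to a fixed point.

T is the start symbol, so $ ∈ FOLLOW(T).
In C → T / (: T is followed by '/' '(', add FIRST('/' '(') \ {ε} = { '/' }
In T → T T: T is followed by T, add FIRST(T) \ {ε} = { '(', 'e' }
In T → T T: T is at the end; this adds FOLLOW(T) to itself — nothing new
In T → T T /: T is followed by T '/', add FIRST(T '/') \ {ε} = { '(', 'e' }
In T → T T /: T is followed by '/', add FIRST('/') \ {ε} = { '/' }

Taking the union: FOLLOW(T) = { $, '(', '/', 'e' }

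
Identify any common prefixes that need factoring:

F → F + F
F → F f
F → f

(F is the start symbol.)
Yes, F has productions with common prefix 'F'

Left-factoring is needed when two productions for the same non-terminal
share a common prefix on the right-hand side.

Productions for F:
  F → F + F
  F → F f
  F → f

Found common prefix 'F' in productions for F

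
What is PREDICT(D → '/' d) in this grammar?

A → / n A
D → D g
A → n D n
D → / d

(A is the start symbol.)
PREDICT(D → '/' d) = (FIRST(RHS) \ {ε}) ∪ (FOLLOW(D) if ε ∈ FIRST(RHS), i.e. RHS ⇒* ε)
FIRST('/' d) = { '/' }
ε ∉ FIRST('/' d), so FOLLOW(D) is not added.
PREDICT(D → '/' d) = { '/' }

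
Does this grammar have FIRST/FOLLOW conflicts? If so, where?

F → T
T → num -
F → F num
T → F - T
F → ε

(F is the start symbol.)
Yes. F → T with FOLLOW(F) on { '-', 'num' }; F → F num with FOLLOW(F) on { '-', 'num' }

Nullable non-terminals: F.
FIRST sets used below: FIRST(T) = { '-', 'num' }, FIRST(F) = { '-', 'num', ε }

F: nullable alternative(s) F → ε; FOLLOW(F) = { $, '-', 'num' }
  F → T: FIRST \ {ε} = { '-', 'num' } — overlaps FOLLOW(F) on { '-', 'num' }: CONFLICT
  F → F num: FIRST \ {ε} = { '-', 'num' } — overlaps FOLLOW(F) on { '-', 'num' }: CONFLICT
  F → ε: FIRST \ {ε} = { } — this is the only nullable alternative, skip

T has no nullable alternative, so no FIRST/FOLLOW check is needed there.

So the grammar has 2 FIRST/FOLLOW conflicts (marked CONFLICT above).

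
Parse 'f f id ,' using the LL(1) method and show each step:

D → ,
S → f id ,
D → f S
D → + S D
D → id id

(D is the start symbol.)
Stack is shown with the top on the left.

Stack     Input       Action
----------------------------
D $       f f id , $  output D → f S
f S $     f f id , $  match 'f'
S $       f id , $    output S → f id ,
f id , $  f id , $    match 'f'
id , $    id , $      match 'id'
, $       , $         match ','
$         $           accept

The string is accepted.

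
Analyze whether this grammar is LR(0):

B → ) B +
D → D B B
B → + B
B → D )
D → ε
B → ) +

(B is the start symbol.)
A grammar is LR(0) if no state in the canonical LR(0) collection has:
  - both a shift item (dot before a terminal) and a complete item (shift-reduce conflict), or
  - two or more complete items (reduce-reduce conflict; the accept item [B' → B .] counts as a complete item here).

Augment with B' → B and build the canonical LR(0) collection (I0 = CLOSURE({[B' → . B]}), then GOTO on every symbol after a dot until no new states appear). It has 12 states:
  I0: { [B → . ) +], [B → . ) B +], [B → . + B], [B → . D )], [B' → . B], [D → . D B B], [D → .] }  — shift, reduce
  I1: { [B → ) . +], [B → ) . B +], [B → . ) +], [B → . ) B +], [B → . + B], [B → . D )], [D → . D B B], [D → .] }  — shift, reduce
  I2: { [B → + . B], [B → . ) +], [B → . ) B +], [B → . + B], [B → . D )], [D → . D B B], [D → .] }  — shift, reduce
  I3: { [B' → B .] }  — accept
  I4: { [B → . ) +], [B → . ) B +], [B → . + B], [B → . D )], [B → D . )], [D → . D B B], [D → .], [D → D . B B] }  — shift, reduce
  I5: { [B → ) . +], [B → ) . B +], [B → . ) +], [B → . ) B +], [B → . + B], [B → . D )], [B → D ) .], [D → . D B B], [D → .] }  — shift, 2 reduces
  I6: { [B → . ) +], [B → . ) B +], [B → . + B], [B → . D )], [D → . D B B], [D → .], [D → D B . B] }  — shift, reduce
  I7: { [D → D B B .] }  — reduce
  I8: { [B → ) + .], [B → + . B], [B → . ) +], [B → . ) B +], [B → . + B], [B → . D )], [D → . D B B], [D → .] }  — shift, 2 reduces
  I9: { [B → ) B . +] }  — shift
  I10: { [B → ) B + .] }  — reduce
  I11: { [B → + B .] }  — reduce

Conflict in state I0:
  Shift-reduce conflict between [D → .] and [B → . ) +]
So the grammar is NOT LR(0).

Answer: No. Shift-reduce conflict between [D → .] and [B → . ) +]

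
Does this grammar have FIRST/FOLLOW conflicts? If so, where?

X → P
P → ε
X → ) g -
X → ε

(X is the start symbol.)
Nullable non-terminals: P, X.
FIRST sets used below: FIRST(P) = { ε }
P has a nullable alternative but only one production, so nothing to check.

X: nullable alternative(s) X → P, X → ε; FOLLOW(X) = { $ }
  X → P: FIRST \ {ε} = { } — disjoint from FOLLOW(X)
  X → ) g -: FIRST \ {ε} = { ')' } — disjoint from FOLLOW(X)
  X → ε: FIRST \ {ε} = { } — disjoint from FOLLOW(X)

No FIRST/FOLLOW conflicts found.

Answer: No FIRST/FOLLOW conflicts.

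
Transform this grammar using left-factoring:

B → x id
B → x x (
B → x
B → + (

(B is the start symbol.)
B → x B'
B' → id
B' → x (
B' → ε
B → + (

Left-factoring transforms A → αβ₁ | αβ₂ into A → αA' and A' → β₁ | β₂
(α is the longest common prefix among the alternatives). Repeat until
no nonterminal has two alternatives with a common prefix.

Round 1: B has alternatives sharing prefix 'x'. Introduce B': B → x B'
  Add: B' → id
  Add: B' → x (
  Add: B' → ε

No remaining common prefixes — done.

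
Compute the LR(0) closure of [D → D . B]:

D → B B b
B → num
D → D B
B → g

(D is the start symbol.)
{ [B → . g], [B → . num], [D → D . B] }

Start with: [D → D . B]
  [D → D . B] has the dot before B: add [B → . num], [B → . g]
No further items can be added.

CLOSURE = { [B → . g], [B → . num], [D → D . B] }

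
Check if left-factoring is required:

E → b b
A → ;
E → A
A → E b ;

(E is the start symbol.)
Left-factoring is needed when two productions for the same non-terminal
share a common prefix on the right-hand side.

Productions for E:
  E → b b
  E → A
Productions for A:
  A → ;
  A → E b ;

No common prefixes found.

Answer: No, left-factoring is not needed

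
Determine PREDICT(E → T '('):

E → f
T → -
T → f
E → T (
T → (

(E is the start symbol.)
PREDICT(E → T '(') = (FIRST(RHS) \ {ε}) ∪ (FOLLOW(E) if ε ∈ FIRST(RHS), i.e. RHS ⇒* ε)
FIRST(T) = { '(', '-', 'f' }
FIRST(T '(') = { '(', '-', 'f' }
ε ∉ FIRST(T '('), so FOLLOW(E) is not added.
PREDICT(E → T '(') = { '(', '-', 'f' }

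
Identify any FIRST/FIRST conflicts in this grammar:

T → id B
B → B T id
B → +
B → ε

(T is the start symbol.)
Yes. B → B T id / B → '+' on { '+' }

A FIRST/FIRST conflict occurs when two productions N → α and N → β for the same non-terminal have FIRST(α) ∩ FIRST(β) ≠ ∅ (with ε ∈ FIRST of a nullable right-hand side, so two nullable alternatives also conflict).

FIRST sets of the non-terminals at (or reachable through a nullable prefix from) the front of some alternative:
  FIRST(B) = { '+', 'id', ε }
  FIRST(T) = { 'id' }

Productions for B:
  B → B T id: FIRST = { '+', 'id' }
  B → +: FIRST = { '+' }
  B → ε: FIRST = { ε }
T has only one production, so no FIRST/FIRST conflict is possible there.

Conflict for B: B → B T id and B → +
  Overlap: { '+' }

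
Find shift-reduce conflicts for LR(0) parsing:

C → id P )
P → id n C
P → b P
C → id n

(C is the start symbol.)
A shift-reduce conflict occurs when an LR(0) state has both:
  - a complete (reduce) item [A → α .] (dot at the end), and
  - a shift item [B → β . c γ] (dot before a terminal).

Augment with C' → C and build the canonical LR(0) collection (I0 = CLOSURE({[C' → . C]}), then GOTO on every symbol after a dot until no new states appear). It has 11 states:
  I0: { [C → . id P )], [C → . id n], [C' → . C] }  — shift
  I1: { [C' → C .] }  — accept
  I2: { [C → id . P )], [C → id . n], [P → . b P], [P → . id n C] }  — shift
  I3: { [C → id P . )] }  — shift
  I4: { [P → . b P], [P → . id n C], [P → b . P] }  — shift
  I5: { [P → id . n C] }  — shift
  I6: { [C → id n .] }  — reduce
  I7: { [C → . id P )], [C → . id n], [P → id n . C] }  — shift
  I8: { [P → id n C .] }  — reduce
  I9: { [P → b P .] }  — reduce
  I10: { [C → id P ) .] }  — reduce

No state contains both a complete item and a shift item.

Answer: No shift-reduce conflicts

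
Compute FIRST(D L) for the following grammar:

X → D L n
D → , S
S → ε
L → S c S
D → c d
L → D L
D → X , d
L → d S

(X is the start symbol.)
{ ',', 'c' }

FIRST sets of the non-terminals involved (from the grammar, by fixed-point iteration):
  FIRST(D) = { ',', 'c' }

To compute FIRST(D L), process the symbols left to right:
Symbol D is a non-terminal. Add FIRST(D) \ {ε} = { ',', 'c' }
D is not nullable (ε ∉ FIRST(D)), so stop here.
FIRST(D L) = { ',', 'c' }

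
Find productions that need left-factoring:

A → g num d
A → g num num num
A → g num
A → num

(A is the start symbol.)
Yes, A has productions with common prefix 'g num'

Left-factoring is needed when two productions for the same non-terminal
share a common prefix on the right-hand side.

Productions for A:
  A → g num d
  A → g num num num
  A → g num
  A → num

Found common prefix 'g num' in productions for A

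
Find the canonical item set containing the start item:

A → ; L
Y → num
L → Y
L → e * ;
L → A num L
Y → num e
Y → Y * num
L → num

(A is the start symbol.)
{ [A → . ; L], [A' → . A] }

First, augment the grammar with A' → A
I₀ = CLOSURE({ [A' → . A] }):
  [A' → . A] has the dot before A: add [A → . ; L]
No further items can be added.

I₀ = { [A → . ; L], [A' → . A] }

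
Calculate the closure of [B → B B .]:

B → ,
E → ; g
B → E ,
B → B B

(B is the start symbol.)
{ [B → B B .] }

Start with: [B → B B .]
The dot is at the end, so nothing is added.

CLOSURE = { [B → B B .] }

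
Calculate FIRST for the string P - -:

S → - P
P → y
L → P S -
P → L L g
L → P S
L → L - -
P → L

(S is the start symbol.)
{ 'y' }

FIRST sets of the non-terminals involved (from the grammar, by fixed-point iteration):
  FIRST(P) = { 'y' }

To compute FIRST(P - -), process the symbols left to right:
Symbol P is a non-terminal. Add FIRST(P) \ {ε} = { 'y' }
P is not nullable (ε ∉ FIRST(P)), so stop here.
FIRST(P - -) = { 'y' }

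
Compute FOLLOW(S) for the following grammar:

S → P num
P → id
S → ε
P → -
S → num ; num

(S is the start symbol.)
{ $ }

To compute FOLLOW(S), find every occurrence of S on a right-hand side N → α S β: add FIRST(β) \ {ε}, and if β is empty or nullable also add FOLLOW(N). Iterate to a fixed point.

S is the start symbol, so $ ∈ FOLLOW(S).
S does not occur on any right-hand side.

Taking the union: FOLLOW(S) = { $ }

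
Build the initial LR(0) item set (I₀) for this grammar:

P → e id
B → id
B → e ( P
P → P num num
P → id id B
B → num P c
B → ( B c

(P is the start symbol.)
First, augment the grammar with P' → P
I₀ = CLOSURE({ [P' → . P] }):
  [P' → . P] has the dot before P: add [P → . e id], [P → . P num num], [P → . id id B]
No further items can be added.

I₀ = { [P → . P num num], [P → . e id], [P → . id id B], [P' → . P] }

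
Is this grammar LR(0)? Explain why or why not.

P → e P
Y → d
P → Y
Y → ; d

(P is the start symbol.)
A grammar is LR(0) if no state in the canonical LR(0) collection has:
  - both a shift item (dot before a terminal) and a complete item (shift-reduce conflict), or
  - two or more complete items (reduce-reduce conflict; the accept item [P' → P .] counts as a complete item here).

Augment with P' → P and build the canonical LR(0) collection (I0 = CLOSURE({[P' → . P]}), then GOTO on every symbol after a dot until no new states appear). It has 8 states:
  I0: { [P → . Y], [P → . e P], [P' → . P], [Y → . ; d], [Y → . d] }  — shift
  I1: { [Y → ; . d] }  — shift
  I2: { [P' → P .] }  — accept
  I3: { [P → Y .] }  — reduce
  I4: { [Y → d .] }  — reduce
  I5: { [P → . Y], [P → . e P], [P → e . P], [Y → . ; d], [Y → . d] }  — shift
  I6: { [P → e P .] }  — reduce
  I7: { [Y → ; d .] }  — reduce

Every state is either a pure shift/goto state or contains exactly one complete item and nothing to shift — no conflicts. The grammar is LR(0).

Answer: Yes, the grammar is LR(0)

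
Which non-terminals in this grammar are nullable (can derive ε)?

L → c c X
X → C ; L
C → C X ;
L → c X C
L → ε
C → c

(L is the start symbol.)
A non-terminal is nullable if it can derive ε (the empty string): either it has an ε-production, or it has a production whose right-hand side consists entirely of nullable non-terminals.

ε-productions: L → ε
So L is immediately nullable.
No further non-terminal can be added: every production for the remaining non-terminals contains a terminal or a non-nullable non-terminal.
Nullable = { 'L' }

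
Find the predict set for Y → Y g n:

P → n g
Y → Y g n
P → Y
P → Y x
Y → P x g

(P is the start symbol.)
PREDICT(Y → Y g n) = (FIRST(RHS) \ {ε}) ∪ (FOLLOW(Y) if ε ∈ FIRST(RHS), i.e. RHS ⇒* ε)
FIRST(Y) = { 'n' }
FIRST(Y g n) = { 'n' }
ε ∉ FIRST(Y g n), so FOLLOW(Y) is not added.
PREDICT(Y → Y g n) = { 'n' }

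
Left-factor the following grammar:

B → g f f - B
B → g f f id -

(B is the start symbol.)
B → g f f B'
B' → - B
B' → id -

Left-factoring transforms A → αβ₁ | αβ₂ into A → αA' and A' → β₁ | β₂
(α is the longest common prefix among the alternatives). Repeat until
no nonterminal has two alternatives with a common prefix.

Round 1: B has alternatives sharing prefix 'g f f'. Introduce B': B → g f f B'
  Add: B' → - B
  Add: B' → id -

No remaining common prefixes — done.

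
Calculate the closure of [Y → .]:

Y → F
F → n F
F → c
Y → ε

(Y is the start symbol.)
{ [Y → .] }

To compute CLOSURE, for each item [A → α.Bβ] where B is a non-terminal, add [B → .γ] for all productions B → γ; repeat for the newly added items until nothing changes.

Start with: [Y → .]
The dot is at the end, so nothing is added.

CLOSURE = { [Y → .] }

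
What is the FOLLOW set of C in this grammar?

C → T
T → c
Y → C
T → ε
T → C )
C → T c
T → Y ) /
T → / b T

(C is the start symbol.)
C is the start symbol, so $ ∈ FOLLOW(C).
In Y → C: C is at the end, add FOLLOW(Y)
In T → C ): C is followed by ')', add FIRST(')') \ {ε} = { ')' }

The FOLLOW sets referred to above (computed the same way, to a fixed point):
  FOLLOW(Y) = { ')' }

Taking the union: FOLLOW(C) = { $, ')' }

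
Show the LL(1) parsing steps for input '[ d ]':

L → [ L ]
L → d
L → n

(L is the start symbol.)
Stack is shown with the top on the left.

Stack    Input    Action
------------------------
L $      [ d ] $  output L → [ L ]
[ L ] $  [ d ] $  match '['
L ] $    d ] $    output L → d
d ] $    d ] $    match 'd'
] $      ] $      match ']'
$        $        accept

The string is accepted.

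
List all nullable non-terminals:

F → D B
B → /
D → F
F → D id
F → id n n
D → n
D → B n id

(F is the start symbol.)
None

A non-terminal is nullable if it can derive ε (the empty string): either it has an ε-production, or it has a production whose right-hand side consists entirely of nullable non-terminals.

There are no ε-productions, so no non-terminal can derive ε.
No non-terminals are nullable.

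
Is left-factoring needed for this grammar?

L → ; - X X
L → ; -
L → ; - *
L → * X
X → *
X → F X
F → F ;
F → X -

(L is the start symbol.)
Left-factoring is needed when two productions for the same non-terminal
share a common prefix on the right-hand side.

Productions for L:
  L → ; - X X
  L → ; -
  L → ; - *
  L → * X
Productions for X:
  X → *
  X → F X
Productions for F:
  F → F ;
  F → X -

Found common prefix '; -' in productions for L

Answer: Yes, L has productions with common prefix '; -'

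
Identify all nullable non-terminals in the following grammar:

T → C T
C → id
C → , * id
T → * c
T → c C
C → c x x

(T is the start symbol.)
A non-terminal is nullable if it can derive ε (the empty string): either it has an ε-production, or it has a production whose right-hand side consists entirely of nullable non-terminals.

There are no ε-productions, so no non-terminal can derive ε.
No non-terminals are nullable.

Answer: None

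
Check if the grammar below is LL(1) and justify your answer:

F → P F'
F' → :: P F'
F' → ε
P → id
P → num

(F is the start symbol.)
Yes, the grammar is LL(1).

Relevant sets:
  FOLLOW(F') = { $ }

For F':
  PREDICT(F' → :: P F') = { '::' }
  PREDICT(F' → ε) = { $ }
For P:
  PREDICT(P → id) = { 'id' }
  PREDICT(P → num) = { 'num' }
F has a single production, so nothing to check there.

All predict sets are disjoint. The grammar IS LL(1).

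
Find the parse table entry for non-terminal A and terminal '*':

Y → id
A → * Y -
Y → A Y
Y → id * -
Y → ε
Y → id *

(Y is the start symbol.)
A → * Y -

To find M[A, '*'], we find productions for A where '*' is in the predict set (PREDICT(N → α) = (FIRST(α) \ {ε}) ∪ (FOLLOW(N) if α ⇒* ε)).

A → * Y -: PREDICT = { '*' }
  '*' is in predict set, so this production goes in M[A, '*']

M[A, '*'] = A → * Y -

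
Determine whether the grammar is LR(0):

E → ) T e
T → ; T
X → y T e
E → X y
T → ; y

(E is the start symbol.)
Yes, the grammar is LR(0)

A grammar is LR(0) if no state in the canonical LR(0) collection has:
  - both a shift item (dot before a terminal) and a complete item (shift-reduce conflict), or
  - two or more complete items (reduce-reduce conflict; the accept item [E' → E .] counts as a complete item here).

Augment with E' → E and build the canonical LR(0) collection (I0 = CLOSURE({[E' → . E]}), then GOTO on every symbol after a dot until no new states appear). It has 13 states:
  I0: { [E → . ) T e], [E → . X y], [E' → . E], [X → . y T e] }  — shift
  I1: { [E → ) . T e], [T → . ; T], [T → . ; y] }  — shift
  I2: { [E' → E .] }  — accept
  I3: { [E → X . y] }  — shift
  I4: { [T → . ; T], [T → . ; y], [X → y . T e] }  — shift
  I5: { [T → . ; T], [T → . ; y], [T → ; . T], [T → ; . y] }  — shift
  I6: { [X → y T . e] }  — shift
  I7: { [X → y T e .] }  — reduce
  I8: { [T → ; T .] }  — reduce
  I9: { [T → ; y .] }  — reduce
  I10: { [E → X y .] }  — reduce
  I11: { [E → ) T . e] }  — shift
  I12: { [E → ) T e .] }  — reduce

Every state is either a pure shift/goto state or contains exactly one complete item and nothing to shift — no conflicts. The grammar is LR(0).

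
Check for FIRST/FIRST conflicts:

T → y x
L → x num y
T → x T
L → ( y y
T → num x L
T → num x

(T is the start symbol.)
Yes. T → num x L / T → num x on { 'num' }

A FIRST/FIRST conflict occurs when two productions N → α and N → β for the same non-terminal have FIRST(α) ∩ FIRST(β) ≠ ∅ (with ε ∈ FIRST of a nullable right-hand side, so two nullable alternatives also conflict).

Productions for T:
  T → y x: FIRST = { 'y' }
  T → x T: FIRST = { 'x' }
  T → num x L: FIRST = { 'num' }
  T → num x: FIRST = { 'num' }
Productions for L:
  L → x num y: FIRST = { 'x' }
  L → ( y y: FIRST = { '(' }

Conflict for T: T → num x L and T → num x
  Overlap: { 'num' }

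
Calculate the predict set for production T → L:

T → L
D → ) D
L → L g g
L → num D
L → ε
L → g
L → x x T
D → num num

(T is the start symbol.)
{ $, 'g', 'num', 'x' }

PREDICT(T → L) = (FIRST(RHS) \ {ε}) ∪ (FOLLOW(T) if ε ∈ FIRST(RHS), i.e. RHS ⇒* ε)
FIRST(L) = { 'g', 'num', 'x', ε }
FIRST(L) = { 'g', 'num', 'x', ε }
ε ∈ FIRST(L) (the right-hand side is nullable), so add FOLLOW(T) = { $, 'g' }
PREDICT(T → L) = { $, 'g', 'num', 'x' }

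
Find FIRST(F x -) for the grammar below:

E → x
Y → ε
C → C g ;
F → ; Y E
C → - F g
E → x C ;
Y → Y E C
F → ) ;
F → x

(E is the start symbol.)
FIRST sets of the non-terminals involved (from the grammar, by fixed-point iteration):
  FIRST(F) = { ')', ';', 'x' }

To compute FIRST(F x -), process the symbols left to right:
Symbol F is a non-terminal. Add FIRST(F) \ {ε} = { ')', ';', 'x' }
F is not nullable (ε ∉ FIRST(F)), so stop here.
FIRST(F x -) = { ')', ';', 'x' }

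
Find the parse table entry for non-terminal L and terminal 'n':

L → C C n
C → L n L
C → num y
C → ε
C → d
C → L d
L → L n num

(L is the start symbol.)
To find M[L, 'n'], we find productions for L where 'n' is in the predict set (PREDICT(N → α) = (FIRST(α) \ {ε}) ∪ (FOLLOW(N) if α ⇒* ε)).

Relevant sets:
  FIRST(C) = { 'd', 'n', 'num', ε }
  FIRST(L) = { 'd', 'n', 'num' }

L → C C n: PREDICT = { 'd', 'n', 'num' }
  'n' is in predict set, so this production goes in M[L, 'n']
L → L n num: PREDICT = { 'd', 'n', 'num' }
  'n' is in predict set, so this production goes in M[L, 'n']

M[L, 'n'] = L → C C n, L → L n num  (a multiply-defined cell — the grammar is not LL(1))

Answer: L → C C n, L → L n num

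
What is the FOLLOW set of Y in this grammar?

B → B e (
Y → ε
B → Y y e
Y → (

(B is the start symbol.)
To compute FOLLOW(Y), find every occurrence of Y on a right-hand side N → α Y β: add FIRST(β) \ {ε}, and if β is empty or nullable also add FOLLOW(N). Iterate to a fixed point.

In B → Y y e: Y is followed by y e, add FIRST(y e) \ {ε} = { 'y' }

Taking the union: FOLLOW(Y) = { 'y' }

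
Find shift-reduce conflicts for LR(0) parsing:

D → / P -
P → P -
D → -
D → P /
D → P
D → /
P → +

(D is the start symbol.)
Yes — I3: [D → / .] vs [P → . +]; I5: [D → P .] vs [D → P . /]

Augment with D' → D and build the canonical LR(0) collection (I0 = CLOSURE({[D' → . D]}), then GOTO on every symbol after a dot until no new states appear). It has 10 states:
  I0: { [D → . -], [D → . / P -], [D → . /], [D → . P /], [D → . P], [D' → . D], [P → . +], [P → . P -] }  — shift
  I1: { [P → + .] }  — reduce
  I2: { [D → - .] }  — reduce
  I3: { [D → / . P -], [D → / .], [P → . +], [P → . P -] }  — shift, reduce
  I4: { [D' → D .] }  — accept
  I5: { [D → P . /], [D → P .], [P → P . -] }  — shift, reduce
  I6: { [P → P - .] }  — reduce
  I7: { [D → P / .] }  — reduce
  I8: { [D → / P . -], [P → P . -] }  — shift
  I9: { [D → / P - .], [P → P - .] }  — 2 reduces

I3 contains reduce item [D → / .] and shift item [P → . +] — shift-reduce conflict.
I5 contains reduce item [D → P .] and shift items [D → P . /], [P → P . -] — shift-reduce conflict.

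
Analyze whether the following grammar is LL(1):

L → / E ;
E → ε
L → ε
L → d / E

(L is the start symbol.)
Yes, the grammar is LL(1).

Relevant sets:
  FOLLOW(L) = { $ }

For L:
  PREDICT(L → '/' E ';') = { '/' }
  PREDICT(L → ε) = { $ }
  PREDICT(L → d '/' E) = { 'd' }
E has a single production, so nothing to check there.

All predict sets are disjoint. The grammar IS LL(1).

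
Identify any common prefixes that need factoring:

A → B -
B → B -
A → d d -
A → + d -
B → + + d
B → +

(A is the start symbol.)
Left-factoring is needed when two productions for the same non-terminal
share a common prefix on the right-hand side.

Productions for A:
  A → B -
  A → d d -
  A → + d -
Productions for B:
  B → B -
  B → + + d
  B → +

Found common prefix '+' in productions for B

Answer: Yes, B has productions with common prefix '+'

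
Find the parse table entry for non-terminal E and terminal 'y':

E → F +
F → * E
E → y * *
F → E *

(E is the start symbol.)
E → F +, E → y * *

To find M[E, 'y'], we find productions for E where 'y' is in the predict set (PREDICT(N → α) = (FIRST(α) \ {ε}) ∪ (FOLLOW(N) if α ⇒* ε)).

Relevant sets:
  FIRST(F) = { '*', 'y' }

E → F +: PREDICT = { '*', 'y' }
  'y' is in predict set, so this production goes in M[E, 'y']
E → y * *: PREDICT = { 'y' }
  'y' is in predict set, so this production goes in M[E, 'y']

M[E, 'y'] = E → F +, E → y * *  (a multiply-defined cell — the grammar is not LL(1))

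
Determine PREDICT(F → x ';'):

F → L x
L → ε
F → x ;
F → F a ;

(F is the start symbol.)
{ 'x' }

PREDICT(F → x ';') = (FIRST(RHS) \ {ε}) ∪ (FOLLOW(F) if ε ∈ FIRST(RHS), i.e. RHS ⇒* ε)
FIRST(x ';') = { 'x' }
ε ∉ FIRST(x ';'), so FOLLOW(F) is not added.
PREDICT(F → x ';') = { 'x' }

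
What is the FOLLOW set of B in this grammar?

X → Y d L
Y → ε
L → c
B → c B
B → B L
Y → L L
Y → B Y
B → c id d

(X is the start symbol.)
In B → c B: B is at the end; this adds FOLLOW(B) to itself — nothing new
In B → B L: B is followed by L, add FIRST(L) \ {ε} = { 'c' }
In Y → B Y: B is followed by Y, add FIRST(Y) \ {ε} = { 'c' }
  Y is nullable, so also add FOLLOW(Y)

The FOLLOW sets referred to above (computed the same way, to a fixed point):
  FOLLOW(Y) = { 'd' }

Taking the union: FOLLOW(B) = { 'c', 'd' }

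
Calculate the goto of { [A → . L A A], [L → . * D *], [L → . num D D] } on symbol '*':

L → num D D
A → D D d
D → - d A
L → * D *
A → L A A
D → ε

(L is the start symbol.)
GOTO(I, '*') = CLOSURE({ [A → αX.β] : [A → α.Xβ] ∈ I, X = '*' })

Items with dot before '*', with the dot advanced:
  [L → . * D *] → [L → * . D *]
Closure of the advanced items:
  [L → * . D *] has the dot before D: add [D → . - d A], [D → .]

GOTO = { [D → . - d A], [D → .], [L → * . D *] }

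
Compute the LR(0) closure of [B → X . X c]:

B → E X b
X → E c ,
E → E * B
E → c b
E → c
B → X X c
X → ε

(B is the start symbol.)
{ [B → X . X c], [E → . E * B], [E → . c b], [E → . c], [X → . E c ,], [X → .] }

Start with: [B → X . X c]
  [B → X . X c] has the dot before X: add [X → . E c ,], [X → .]
  [X → . E c ,] has the dot before E: add [E → . E * B], [E → . c b], [E → . c]
No further items can be added.

CLOSURE = { [B → X . X c], [E → . E * B], [E → . c b], [E → . c], [X → . E c ,], [X → .] }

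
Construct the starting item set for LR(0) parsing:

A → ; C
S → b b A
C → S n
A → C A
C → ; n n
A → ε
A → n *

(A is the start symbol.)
First, augment the grammar with A' → A
I₀ = CLOSURE({ [A' → . A] }):
  [A' → . A] has the dot before A: add [A → . ; C], [A → . C A], [A → .], [A → . n *]
  [A → . C A] has the dot before C: add [C → . S n], [C → . ; n n]
  [C → . S n] has the dot before S: add [S → . b b A]
No further items can be added.

I₀ = { [A → . ; C], [A → . C A], [A → . n *], [A → .], [A' → . A], [C → . ; n n], [C → . S n], [S → . b b A] }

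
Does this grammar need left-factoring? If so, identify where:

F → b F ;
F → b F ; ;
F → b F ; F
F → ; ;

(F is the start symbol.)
Yes, F has productions with common prefix 'b F ;'

Left-factoring is needed when two productions for the same non-terminal
share a common prefix on the right-hand side.

Productions for F:
  F → b F ;
  F → b F ; ;
  F → b F ; F
  F → ; ;

Found common prefix 'b F ;' in productions for F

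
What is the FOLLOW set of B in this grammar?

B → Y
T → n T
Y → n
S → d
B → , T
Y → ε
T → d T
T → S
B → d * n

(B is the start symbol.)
B is the start symbol, so $ ∈ FOLLOW(B).
B does not occur on any right-hand side.

Taking the union: FOLLOW(B) = { $ }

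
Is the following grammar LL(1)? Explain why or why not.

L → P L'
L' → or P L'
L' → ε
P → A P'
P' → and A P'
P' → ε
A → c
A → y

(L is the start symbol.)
Yes, the grammar is LL(1).

A grammar is LL(1) if for each non-terminal N with multiple productions, the predict sets of those productions are pairwise disjoint, where PREDICT(N → α) = (FIRST(α) \ {ε}) ∪ (FOLLOW(N) if α ⇒* ε).

Relevant sets:
  FOLLOW(L') = { $ }
  FOLLOW(P') = { $, 'or' }

For L':
  PREDICT(L' → or P L') = { 'or' }
  PREDICT(L' → ε) = { $ }
For P':
  PREDICT(P' → and A P') = { 'and' }
  PREDICT(P' → ε) = { $, 'or' }
For A:
  PREDICT(A → c) = { 'c' }
  PREDICT(A → y) = { 'y' }
L, P have a single production, so nothing to check there.

All predict sets are disjoint. The grammar IS LL(1).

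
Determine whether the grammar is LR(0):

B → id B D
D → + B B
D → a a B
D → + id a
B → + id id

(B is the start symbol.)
Yes, the grammar is LR(0)

A grammar is LR(0) if no state in the canonical LR(0) collection has:
  - both a shift item (dot before a terminal) and a complete item (shift-reduce conflict), or
  - two or more complete items (reduce-reduce conflict; the accept item [B' → B .] counts as a complete item here).

Augment with B' → B and build the canonical LR(0) collection (I0 = CLOSURE({[B' → . B]}), then GOTO on every symbol after a dot until no new states appear). It has 16 states:
  I0: { [B → . + id id], [B → . id B D], [B' → . B] }  — shift
  I1: { [B → + . id id] }  — shift
  I2: { [B' → B .] }  — accept
  I3: { [B → . + id id], [B → . id B D], [B → id . B D] }  — shift
  I4: { [B → id B . D], [D → . + B B], [D → . + id a], [D → . a a B] }  — shift
  I5: { [B → . + id id], [B → . id B D], [D → + . B B], [D → + . id a] }  — shift
  I6: { [B → id B D .] }  — reduce
  I7: { [D → a . a B] }  — shift
  I8: { [B → . + id id], [B → . id B D], [D → a a . B] }  — shift
  I9: { [D → a a B .] }  — reduce
  I10: { [B → . + id id], [B → . id B D], [D → + B . B] }  — shift
  I11: { [B → . + id id], [B → . id B D], [B → id . B D], [D → + id . a] }  — shift
  I12: { [D → + id a .] }  — reduce
  I13: { [D → + B B .] }  — reduce
  I14: { [B → + id . id] }  — shift
  I15: { [B → + id id .] }  — reduce

Every state is either a pure shift/goto state or contains exactly one complete item and nothing to shift — no conflicts. The grammar is LR(0).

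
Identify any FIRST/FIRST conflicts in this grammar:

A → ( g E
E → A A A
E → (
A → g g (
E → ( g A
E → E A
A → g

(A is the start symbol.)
FIRST sets of the non-terminals at (or reachable through a nullable prefix from) the front of some alternative:
  FIRST(A) = { '(', 'g' }
  FIRST(E) = { '(', 'g' }

Productions for A:
  A → ( g E: FIRST = { '(' }
  A → g g (: FIRST = { 'g' }
  A → g: FIRST = { 'g' }
Productions for E:
  E → A A A: FIRST = { '(', 'g' }
  E → (: FIRST = { '(' }
  E → ( g A: FIRST = { '(' }
  E → E A: FIRST = { '(', 'g' }

Conflict for A: A → g g ( and A → g
  Overlap: { 'g' }
Conflict for E: E → A A A and E → (
  Overlap: { '(' }
Conflict for E: E → A A A and E → ( g A
  Overlap: { '(' }
Conflict for E: E → A A A and E → E A
  Overlap: { '(', 'g' }
Conflict for E: E → ( and E → ( g A
  Overlap: { '(' }
Conflict for E: E → ( and E → E A
  Overlap: { '(' }
Conflict for E: E → ( g A and E → E A
  Overlap: { '(' }

Answer: Yes. A → g g '(' / A → g on { 'g' }; E → A A A / E → '(' on { '(' }; E → A A A / E → '(' g A on { '(' }; E → A A A / E → E A on { '(', 'g' }; E → '(' / E → '(' g A on { '(' }; E → '(' / E → E A on { '(' }; E → '(' g A / E → E A on { '(' }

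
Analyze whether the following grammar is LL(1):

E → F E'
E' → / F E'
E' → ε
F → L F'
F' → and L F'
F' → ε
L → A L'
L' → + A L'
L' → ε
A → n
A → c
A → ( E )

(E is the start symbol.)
A grammar is LL(1) if for each non-terminal N with multiple productions, the predict sets of those productions are pairwise disjoint, where PREDICT(N → α) = (FIRST(α) \ {ε}) ∪ (FOLLOW(N) if α ⇒* ε).

Relevant sets:
  FOLLOW(E') = { $, ')' }
  FOLLOW(F') = { $, ')', '/' }
  FOLLOW(L') = { $, ')', '/', 'and' }

For E':
  PREDICT(E' → '/' F E') = { '/' }
  PREDICT(E' → ε) = { $, ')' }
For F':
  PREDICT(F' → and L F') = { 'and' }
  PREDICT(F' → ε) = { $, ')', '/' }
For L':
  PREDICT(L' → '+' A L') = { '+' }
  PREDICT(L' → ε) = { $, ')', '/', 'and' }
For A:
  PREDICT(A → n) = { 'n' }
  PREDICT(A → c) = { 'c' }
  PREDICT(A → '(' E ')') = { '(' }
E, F, L have a single production, so nothing to check there.

All predict sets are disjoint. The grammar IS LL(1).

Answer: Yes, the grammar is LL(1).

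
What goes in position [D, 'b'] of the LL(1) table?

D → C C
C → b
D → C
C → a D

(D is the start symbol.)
D → C C, D → C

To find M[D, 'b'], we find productions for D where 'b' is in the predict set (PREDICT(N → α) = (FIRST(α) \ {ε}) ∪ (FOLLOW(N) if α ⇒* ε)).

Relevant sets:
  FIRST(C) = { 'a', 'b' }

D → C C: PREDICT = { 'a', 'b' }
  'b' is in predict set, so this production goes in M[D, 'b']
D → C: PREDICT = { 'a', 'b' }
  'b' is in predict set, so this production goes in M[D, 'b']

M[D, 'b'] = D → C C, D → C  (a multiply-defined cell — the grammar is not LL(1))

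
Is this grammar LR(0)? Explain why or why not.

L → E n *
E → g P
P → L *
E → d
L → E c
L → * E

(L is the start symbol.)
Yes, the grammar is LR(0)

A grammar is LR(0) if no state in the canonical LR(0) collection has:
  - both a shift item (dot before a terminal) and a complete item (shift-reduce conflict), or
  - two or more complete items (reduce-reduce conflict; the accept item [L' → L .] counts as a complete item here).

Augment with L' → L and build the canonical LR(0) collection (I0 = CLOSURE({[L' → . L]}), then GOTO on every symbol after a dot until no new states appear). It has 13 states:
  I0: { [E → . d], [E → . g P], [L → . * E], [L → . E c], [L → . E n *], [L' → . L] }  — shift
  I1: { [E → . d], [E → . g P], [L → * . E] }  — shift
  I2: { [L → E . c], [L → E . n *] }  — shift
  I3: { [L' → L .] }  — accept
  I4: { [E → d .] }  — reduce
  I5: { [E → . d], [E → . g P], [E → g . P], [L → . * E], [L → . E c], [L → . E n *], [P → . L *] }  — shift
  I6: { [P → L . *] }  — shift
  I7: { [E → g P .] }  — reduce
  I8: { [P → L * .] }  — reduce
  I9: { [L → E c .] }  — reduce
  I10: { [L → E n . *] }  — shift
  I11: { [L → E n * .] }  — reduce
  I12: { [L → * E .] }  — reduce

Every state is either a pure shift/goto state or contains exactly one complete item and nothing to shift — no conflicts. The grammar is LR(0).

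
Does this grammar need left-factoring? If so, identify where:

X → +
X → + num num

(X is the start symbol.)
Left-factoring is needed when two productions for the same non-terminal
share a common prefix on the right-hand side.

Productions for X:
  X → +
  X → + num num

Found common prefix '+' in productions for X

Answer: Yes, X has productions with common prefix '+'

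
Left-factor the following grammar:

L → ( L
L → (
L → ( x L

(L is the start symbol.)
Left-factoring transforms A → αβ₁ | αβ₂ into A → αA' and A' → β₁ | β₂
(α is the longest common prefix among the alternatives). Repeat until
no nonterminal has two alternatives with a common prefix.

Round 1: L has alternatives sharing prefix '('. Introduce L': L → ( L'
  Add: L' → L
  Add: L' → ε
  Add: L' → x L

No remaining common prefixes — done.

Resulting grammar:
L → ( L'
L' → L
L' → ε
L' → x L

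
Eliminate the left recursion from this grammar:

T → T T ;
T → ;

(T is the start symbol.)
T → ; T'
T' → T ; T'
T' → ε

T is directly left-recursive. The standard transformation for
  A → A α₁ | ... | A α_m | β₁ | ... | β_n
is
  A  → β₁ A' | ... | β_n A'
  A' → α₁ A' | ... | α_m A' | ε

T → ; becomes T → ; T'
T → T T ; becomes T' → T ; T'
Add T' → ε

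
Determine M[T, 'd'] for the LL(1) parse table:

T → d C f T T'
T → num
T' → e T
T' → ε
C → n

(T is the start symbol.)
To find M[T, 'd'], we find productions for T where 'd' is in the predict set (PREDICT(N → α) = (FIRST(α) \ {ε}) ∪ (FOLLOW(N) if α ⇒* ε)).

T → d C f T T': PREDICT = { 'd' }
  'd' is in predict set, so this production goes in M[T, 'd']
T → num: PREDICT = { 'num' }

M[T, 'd'] = T → d C f T T'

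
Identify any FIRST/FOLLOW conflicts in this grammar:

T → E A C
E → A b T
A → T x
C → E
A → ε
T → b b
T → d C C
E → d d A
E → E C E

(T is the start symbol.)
A FIRST/FOLLOW conflict occurs when a non-terminal N has a nullable alternative N → β (β ⇒* ε) and another alternative N → α with FIRST(α) ∩ FOLLOW(N) ≠ ∅: on such a lookahead the parser cannot decide between expanding α and letting N vanish via β.

Nullable non-terminals: A.
FIRST sets used below: FIRST(T) = { 'b', 'd' }

A: nullable alternative(s) A → ε; FOLLOW(A) = { $, 'b', 'd', 'x' }
  A → T x: FIRST \ {ε} = { 'b', 'd' } — overlaps FOLLOW(A) on { 'b', 'd' }: CONFLICT
  A → ε: FIRST \ {ε} = { } — this is the only nullable alternative, skip

C, E, T have no nullable alternative, so no FIRST/FOLLOW check is needed there.

So the grammar has 1 FIRST/FOLLOW conflict (marked CONFLICT above).

Answer: Yes. A → T x with FOLLOW(A) on { 'b', 'd' }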